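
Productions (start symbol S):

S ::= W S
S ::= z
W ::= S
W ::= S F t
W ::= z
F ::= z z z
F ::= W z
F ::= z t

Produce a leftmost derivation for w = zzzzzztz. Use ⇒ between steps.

S ⇒ WS ⇒ SFtS ⇒ WSFtS ⇒ SSFtS ⇒ WSSFtS ⇒ zSSFtS ⇒ zzSFtS ⇒ zzzFtS ⇒ zzzzzztS ⇒ zzzzzztz

S ⇒ WS   [S ::= W S]
WS ⇒ SFtS   [W ::= S F t]
SFtS ⇒ WSFtS   [S ::= W S]
WSFtS ⇒ SSFtS   [W ::= S]
SSFtS ⇒ WSSFtS   [S ::= W S]
WSSFtS ⇒ zSSFtS   [W ::= z]
zSSFtS ⇒ zzSFtS   [S ::= z]
zzSFtS ⇒ zzzFtS   [S ::= z]
zzzFtS ⇒ zzzzzztS   [F ::= z z z]
zzzzzztS ⇒ zzzzzztz   [S ::= z]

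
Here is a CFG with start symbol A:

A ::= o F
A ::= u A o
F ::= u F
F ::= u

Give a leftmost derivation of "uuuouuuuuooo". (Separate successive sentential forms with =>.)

A => uAo => uuAoo => uuuAooo => uuuoFooo => uuuouFooo => uuuouuFooo => uuuouuuFooo => uuuouuuuFooo => uuuouuuuuooo

A => uAo   [A ::= u A o]
uAo => uuAoo   [A ::= u A o]
uuAoo => uuuAooo   [A ::= u A o]
uuuAooo => uuuoFooo   [A ::= o F]
uuuoFooo => uuuouFooo   [F ::= u F]
uuuouFooo => uuuouuFooo   [F ::= u F]
uuuouuFooo => uuuouuuFooo   [F ::= u F]
uuuouuuFooo => uuuouuuuFooo   [F ::= u F]
uuuouuuuFooo => uuuouuuuuooo   [F ::= u]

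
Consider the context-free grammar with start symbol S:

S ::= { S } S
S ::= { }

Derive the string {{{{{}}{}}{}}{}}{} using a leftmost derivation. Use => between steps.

S => {S}S   [S ::= { S } S]
{S}S => {{S}S}S   [S ::= { S } S]
{{S}S}S => {{{S}S}S}S   [S ::= { S } S]
{{{S}S}S}S => {{{{S}S}S}S}S   [S ::= { S } S]
{{{{S}S}S}S}S => {{{{{}}S}S}S}S   [S ::= { }]
{{{{{}}S}S}S}S => {{{{{}}{}}S}S}S   [S ::= { }]
{{{{{}}{}}S}S}S => {{{{{}}{}}{}}S}S   [S ::= { }]
{{{{{}}{}}{}}S}S => {{{{{}}{}}{}}{}}S   [S ::= { }]
{{{{{}}{}}{}}{}}S => {{{{{}}{}}{}}{}}{}   [S ::= { }]

S => {S}S => {{S}S}S => {{{S}S}S}S => {{{{S}S}S}S}S => {{{{{}}S}S}S}S => {{{{{}}{}}S}S}S => {{{{{}}{}}{}}S}S => {{{{{}}{}}{}}{}}S => {{{{{}}{}}{}}{}}{}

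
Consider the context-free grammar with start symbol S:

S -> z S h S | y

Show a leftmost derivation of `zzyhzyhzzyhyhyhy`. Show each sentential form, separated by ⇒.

S⇒zShS⇒zzShShS⇒zzyhShS⇒zzyhzShShS⇒zzyhzyhShS⇒zzyhzyhzShShS⇒zzyhzyhzzShShShS⇒zzyhzyhzzyhShShS⇒zzyhzyhzzyhyhShS⇒zzyhzyhzzyhyhyhS⇒zzyhzyhzzyhyhyhy

S ⇒ zShS   [S -> z S h S]
zShS ⇒ zzShShS   [S -> z S h S]
zzShShS ⇒ zzyhShS   [S -> y]
zzyhShS ⇒ zzyhzShShS   [S -> z S h S]
zzyhzShShS ⇒ zzyhzyhShS   [S -> y]
zzyhzyhShS ⇒ zzyhzyhzShShS   [S -> z S h S]
zzyhzyhzShShS ⇒ zzyhzyhzzShShShS   [S -> z S h S]
zzyhzyhzzShShShS ⇒ zzyhzyhzzyhShShS   [S -> y]
zzyhzyhzzyhShShS ⇒ zzyhzyhzzyhyhShS   [S -> y]
zzyhzyhzzyhyhShS ⇒ zzyhzyhzzyhyhyhS   [S -> y]
zzyhzyhzzyhyhyhS ⇒ zzyhzyhzzyhyhyhy   [S -> y]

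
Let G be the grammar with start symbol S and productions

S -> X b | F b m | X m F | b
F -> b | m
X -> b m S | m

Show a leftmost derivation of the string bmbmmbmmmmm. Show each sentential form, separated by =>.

S => XmF => bmSmF => bmXmFmF => bmbmSmFmF => bmbmFbmmFmF => bmbmmbmmFmF => bmbmmbmmmmF => bmbmmbmmmmm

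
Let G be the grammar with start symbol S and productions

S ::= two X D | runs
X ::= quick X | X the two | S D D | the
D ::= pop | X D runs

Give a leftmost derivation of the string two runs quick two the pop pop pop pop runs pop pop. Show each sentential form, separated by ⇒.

S ⇒ two X D ⇒ two S D D D ⇒ two runs D D D ⇒ two runs X D runs D D ⇒ two runs quick X D runs D D ⇒ two runs quick S D D D runs D D ⇒ two runs quick two X D D D D runs D D ⇒ two runs quick two the D D D D runs D D ⇒ two runs quick two the pop D D D runs D D ⇒ two runs quick two the pop pop D D runs D D ⇒ two runs quick two the pop pop pop D runs D D ⇒ two runs quick two the pop pop pop pop runs D D ⇒ two runs quick two the pop pop pop pop runs pop D ⇒ two runs quick two the pop pop pop pop runs pop pop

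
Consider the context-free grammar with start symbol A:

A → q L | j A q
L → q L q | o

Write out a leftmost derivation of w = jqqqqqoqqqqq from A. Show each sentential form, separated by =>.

A => jAq   [A → j A q]
jAq => jqLq   [A → q L]
jqLq => jqqLqq   [L → q L q]
jqqLqq => jqqqLqqq   [L → q L q]
jqqqLqqq => jqqqqLqqqq   [L → q L q]
jqqqqLqqqq => jqqqqqLqqqqq   [L → q L q]
jqqqqqLqqqqq => jqqqqqoqqqqq   [L → o]

A=>jAq=>jqLq=>jqqLqq=>jqqqLqqq=>jqqqqLqqqq=>jqqqqqLqqqqq=>jqqqqqoqqqqq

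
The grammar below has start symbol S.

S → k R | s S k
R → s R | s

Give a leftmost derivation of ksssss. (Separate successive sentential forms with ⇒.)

S⇒kR⇒ksR⇒kssR⇒ksssR⇒kssssR⇒ksssss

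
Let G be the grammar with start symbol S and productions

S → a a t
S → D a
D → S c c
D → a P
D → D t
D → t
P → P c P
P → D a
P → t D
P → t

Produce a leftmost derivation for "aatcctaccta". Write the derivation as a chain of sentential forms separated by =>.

S=>Da=>Dta=>Sccta=>Daccta=>Dtaccta=>Scctaccta=>aatcctaccta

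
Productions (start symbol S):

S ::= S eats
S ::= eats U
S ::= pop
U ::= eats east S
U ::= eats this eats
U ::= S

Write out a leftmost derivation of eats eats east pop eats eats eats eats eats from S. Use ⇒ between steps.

S ⇒ S eats ⇒ eats U eats ⇒ eats eats east S eats ⇒ eats eats east S eats eats ⇒ eats eats east S eats eats eats ⇒ eats eats east S eats eats eats eats ⇒ eats eats east S eats eats eats eats eats ⇒ eats eats east pop eats eats eats eats eats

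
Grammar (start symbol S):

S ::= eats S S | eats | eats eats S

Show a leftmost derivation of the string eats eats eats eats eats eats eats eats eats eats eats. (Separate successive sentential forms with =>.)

S => eats S S => eats eats S S S => eats eats eats S S S S => eats eats eats eats S S S => eats eats eats eats eats eats S S S => eats eats eats eats eats eats eats S S S S => eats eats eats eats eats eats eats eats S S S => eats eats eats eats eats eats eats eats eats S S => eats eats eats eats eats eats eats eats eats eats S => eats eats eats eats eats eats eats eats eats eats eats

S => eats S S   [S ::= eats S S]
eats S S => eats eats S S S   [S ::= eats S S]
eats eats S S S => eats eats eats S S S S   [S ::= eats S S]
eats eats eats S S S S => eats eats eats eats S S S   [S ::= eats]
eats eats eats eats S S S => eats eats eats eats eats eats S S S   [S ::= eats eats S]
eats eats eats eats eats eats S S S => eats eats eats eats eats eats eats S S S S   [S ::= eats S S]
eats eats eats eats eats eats eats S S S S => eats eats eats eats eats eats eats eats S S S   [S ::= eats]
eats eats eats eats eats eats eats eats S S S => eats eats eats eats eats eats eats eats eats S S   [S ::= eats]
eats eats eats eats eats eats eats eats eats S S => eats eats eats eats eats eats eats eats eats eats S   [S ::= eats]
eats eats eats eats eats eats eats eats eats eats S => eats eats eats eats eats eats eats eats eats eats eats   [S ::= eats]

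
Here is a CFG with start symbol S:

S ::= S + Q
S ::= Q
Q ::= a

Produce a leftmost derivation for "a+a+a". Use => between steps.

S=>S+Q=>S+Q+Q=>Q+Q+Q=>a+Q+Q=>a+a+Q=>a+a+a

S => S+Q   [S ::= S + Q]
S+Q => S+Q+Q   [S ::= S + Q]
S+Q+Q => Q+Q+Q   [S ::= Q]
Q+Q+Q => a+Q+Q   [Q ::= a]
a+Q+Q => a+a+Q   [Q ::= a]
a+a+Q => a+a+a   [Q ::= a]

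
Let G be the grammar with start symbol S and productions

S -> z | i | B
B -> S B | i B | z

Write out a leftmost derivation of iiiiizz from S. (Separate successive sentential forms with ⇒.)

S ⇒ B ⇒ SB ⇒ iB ⇒ iiB ⇒ iiiB ⇒ iiiiB ⇒ iiiiSB ⇒ iiiiiB ⇒ iiiiiSB ⇒ iiiiiBB ⇒ iiiiizB ⇒ iiiiizz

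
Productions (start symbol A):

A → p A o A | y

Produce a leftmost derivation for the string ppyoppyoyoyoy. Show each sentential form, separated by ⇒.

A ⇒ pAoA ⇒ ppAoAoA ⇒ ppyoAoA ⇒ ppyopAoAoA ⇒ ppyoppAoAoAoA ⇒ ppyoppyoAoAoA ⇒ ppyoppyoyoAoA ⇒ ppyoppyoyoyoA ⇒ ppyoppyoyoyoy

A ⇒ pAoA   [A → p A o A]
pAoA ⇒ ppAoAoA   [A → p A o A]
ppAoAoA ⇒ ppyoAoA   [A → y]
ppyoAoA ⇒ ppyopAoAoA   [A → p A o A]
ppyopAoAoA ⇒ ppyoppAoAoAoA   [A → p A o A]
ppyoppAoAoAoA ⇒ ppyoppyoAoAoA   [A → y]
ppyoppyoAoAoA ⇒ ppyoppyoyoAoA   [A → y]
ppyoppyoyoAoA ⇒ ppyoppyoyoyoA   [A → y]
ppyoppyoyoyoA ⇒ ppyoppyoyoyoy   [A → y]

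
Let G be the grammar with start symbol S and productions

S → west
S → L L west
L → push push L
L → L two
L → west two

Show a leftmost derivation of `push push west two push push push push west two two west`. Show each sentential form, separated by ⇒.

S ⇒ L L west   [S → L L west]
L L west ⇒ push push L L west   [L → push push L]
push push L L west ⇒ push push west two L west   [L → west two]
push push west two L west ⇒ push push west two push push L west   [L → push push L]
push push west two push push L west ⇒ push push west two push push push push L west   [L → push push L]
push push west two push push push push L west ⇒ push push west two push push push push L two west   [L → L two]
push push west two push push push push L two west ⇒ push push west two push push push push west two two west   [L → west two]

S ⇒ L L west ⇒ push push L L west ⇒ push push west two L west ⇒ push push west two push push L west ⇒ push push west two push push push push L west ⇒ push push west two push push push push L two west ⇒ push push west two push push push push west two two west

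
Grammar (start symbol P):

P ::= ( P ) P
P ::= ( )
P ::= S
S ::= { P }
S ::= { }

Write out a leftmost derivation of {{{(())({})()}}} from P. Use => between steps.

P => S => {P} => {S} => {{P}} => {{S}} => {{{P}}} => {{{(P)P}}} => {{{(())P}}} => {{{(())(P)P}}} => {{{(())(S)P}}} => {{{(())({})P}}} => {{{(())({})()}}}

P => S   [P ::= S]
S => {P}   [S ::= { P }]
{P} => {S}   [P ::= S]
{S} => {{P}}   [S ::= { P }]
{{P}} => {{S}}   [P ::= S]
{{S}} => {{{P}}}   [S ::= { P }]
{{{P}}} => {{{(P)P}}}   [P ::= ( P ) P]
{{{(P)P}}} => {{{(())P}}}   [P ::= ( )]
{{{(())P}}} => {{{(())(P)P}}}   [P ::= ( P ) P]
{{{(())(P)P}}} => {{{(())(S)P}}}   [P ::= S]
{{{(())(S)P}}} => {{{(())({})P}}}   [S ::= { }]
{{{(())({})P}}} => {{{(())({})()}}}   [P ::= ( )]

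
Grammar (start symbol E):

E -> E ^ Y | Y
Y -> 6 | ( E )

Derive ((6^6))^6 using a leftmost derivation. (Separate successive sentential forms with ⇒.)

E ⇒ E^Y ⇒ Y^Y ⇒ (E)^Y ⇒ (Y)^Y ⇒ ((E))^Y ⇒ ((E^Y))^Y ⇒ ((Y^Y))^Y ⇒ ((6^Y))^Y ⇒ ((6^6))^Y ⇒ ((6^6))^6

E ⇒ E^Y   [E -> E ^ Y]
E^Y ⇒ Y^Y   [E -> Y]
Y^Y ⇒ (E)^Y   [Y -> ( E )]
(E)^Y ⇒ (Y)^Y   [E -> Y]
(Y)^Y ⇒ ((E))^Y   [Y -> ( E )]
((E))^Y ⇒ ((E^Y))^Y   [E -> E ^ Y]
((E^Y))^Y ⇒ ((Y^Y))^Y   [E -> Y]
((Y^Y))^Y ⇒ ((6^Y))^Y   [Y -> 6]
((6^Y))^Y ⇒ ((6^6))^Y   [Y -> 6]
((6^6))^Y ⇒ ((6^6))^6   [Y -> 6]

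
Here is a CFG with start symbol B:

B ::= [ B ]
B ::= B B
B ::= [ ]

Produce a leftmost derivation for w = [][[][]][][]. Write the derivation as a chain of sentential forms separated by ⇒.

B ⇒ BB ⇒ []B ⇒ []BB ⇒ []BBB ⇒ [][B]BB ⇒ [][BB]BB ⇒ [][[]B]BB ⇒ [][[][]]BB ⇒ [][[][]][]B ⇒ [][[][]][][]

B ⇒ BB   [B ::= B B]
BB ⇒ []B   [B ::= [ ]]
[]B ⇒ []BB   [B ::= B B]
[]BB ⇒ []BBB   [B ::= B B]
[]BBB ⇒ [][B]BB   [B ::= [ B ]]
[][B]BB ⇒ [][BB]BB   [B ::= B B]
[][BB]BB ⇒ [][[]B]BB   [B ::= [ ]]
[][[]B]BB ⇒ [][[][]]BB   [B ::= [ ]]
[][[][]]BB ⇒ [][[][]][]B   [B ::= [ ]]
[][[][]][]B ⇒ [][[][]][][]   [B ::= [ ]]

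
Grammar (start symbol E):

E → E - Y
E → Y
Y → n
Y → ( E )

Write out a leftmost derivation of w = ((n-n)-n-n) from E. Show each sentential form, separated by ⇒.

E⇒Y⇒(E)⇒(E-Y)⇒(E-Y-Y)⇒(Y-Y-Y)⇒((E)-Y-Y)⇒((E-Y)-Y-Y)⇒((Y-Y)-Y-Y)⇒((n-Y)-Y-Y)⇒((n-n)-Y-Y)⇒((n-n)-n-Y)⇒((n-n)-n-n)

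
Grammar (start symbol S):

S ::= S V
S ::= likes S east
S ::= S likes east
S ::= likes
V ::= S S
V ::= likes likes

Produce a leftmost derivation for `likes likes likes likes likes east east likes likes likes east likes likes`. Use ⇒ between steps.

S ⇒ S V   [S ::= S V]
S V ⇒ S likes east V   [S ::= S likes east]
S likes east V ⇒ S V likes east V   [S ::= S V]
S V likes east V ⇒ likes S east V likes east V   [S ::= likes S east]
likes S east V likes east V ⇒ likes likes S east east V likes east V   [S ::= likes S east]
likes likes S east east V likes east V ⇒ likes likes S V east east V likes east V   [S ::= S V]
likes likes S V east east V likes east V ⇒ likes likes likes V east east V likes east V   [S ::= likes]
likes likes likes V east east V likes east V ⇒ likes likes likes likes likes east east V likes east V   [V ::= likes likes]
likes likes likes likes likes east east V likes east V ⇒ likes likes likes likes likes east east likes likes likes east V   [V ::= likes likes]
likes likes likes likes likes east east likes likes likes east V ⇒ likes likes likes likes likes east east likes likes likes east likes likes   [V ::= likes likes]

S ⇒ S V ⇒ S likes east V ⇒ S V likes east V ⇒ likes S east V likes east V ⇒ likes likes S east east V likes east V ⇒ likes likes S V east east V likes east V ⇒ likes likes likes V east east V likes east V ⇒ likes likes likes likes likes east east V likes east V ⇒ likes likes likes likes likes east east likes likes likes east V ⇒ likes likes likes likes likes east east likes likes likes east likes likes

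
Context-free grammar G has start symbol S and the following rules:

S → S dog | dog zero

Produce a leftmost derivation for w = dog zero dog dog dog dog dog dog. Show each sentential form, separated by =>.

S => S dog => S dog dog => S dog dog dog => S dog dog dog dog => S dog dog dog dog dog => S dog dog dog dog dog dog => dog zero dog dog dog dog dog dog

S => S dog   [S → S dog]
S dog => S dog dog   [S → S dog]
S dog dog => S dog dog dog   [S → S dog]
S dog dog dog => S dog dog dog dog   [S → S dog]
S dog dog dog dog => S dog dog dog dog dog   [S → S dog]
S dog dog dog dog dog => S dog dog dog dog dog dog   [S → S dog]
S dog dog dog dog dog dog => dog zero dog dog dog dog dog dog   [S → dog zero]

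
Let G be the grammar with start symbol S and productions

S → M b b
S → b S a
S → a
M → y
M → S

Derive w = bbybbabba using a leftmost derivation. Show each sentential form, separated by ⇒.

S ⇒ bSa   [S → b S a]
bSa ⇒ bMbba   [S → M b b]
bMbba ⇒ bSbba   [M → S]
bSbba ⇒ bbSabba   [S → b S a]
bbSabba ⇒ bbMbbabba   [S → M b b]
bbMbbabba ⇒ bbybbabba   [M → y]

S⇒bSa⇒bMbba⇒bSbba⇒bbSabba⇒bbMbbabba⇒bbybbabba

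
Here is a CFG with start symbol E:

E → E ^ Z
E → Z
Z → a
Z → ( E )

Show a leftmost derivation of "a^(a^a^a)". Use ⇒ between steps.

E ⇒ E^Z ⇒ Z^Z ⇒ a^Z ⇒ a^(E) ⇒ a^(E^Z) ⇒ a^(E^Z^Z) ⇒ a^(Z^Z^Z) ⇒ a^(a^Z^Z) ⇒ a^(a^a^Z) ⇒ a^(a^a^a)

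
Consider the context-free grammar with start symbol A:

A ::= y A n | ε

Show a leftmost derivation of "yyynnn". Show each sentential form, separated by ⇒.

A ⇒ yAn ⇒ yyAnn ⇒ yyyAnnn ⇒ yyynnn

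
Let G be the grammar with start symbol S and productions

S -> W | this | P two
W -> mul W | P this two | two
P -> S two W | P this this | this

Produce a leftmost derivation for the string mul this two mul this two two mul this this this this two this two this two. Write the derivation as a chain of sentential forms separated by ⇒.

S ⇒ W   [S -> W]
W ⇒ mul W   [W -> mul W]
mul W ⇒ mul P this two   [W -> P this two]
mul P this two ⇒ mul S two W this two   [P -> S two W]
mul S two W this two ⇒ mul this two W this two   [S -> this]
mul this two W this two ⇒ mul this two mul W this two   [W -> mul W]
mul this two mul W this two ⇒ mul this two mul P this two this two   [W -> P this two]
mul this two mul P this two this two ⇒ mul this two mul S two W this two this two   [P -> S two W]
mul this two mul S two W this two this two ⇒ mul this two mul P two two W this two this two   [S -> P two]
mul this two mul P two two W this two this two ⇒ mul this two mul this two two W this two this two   [P -> this]
mul this two mul this two two W this two this two ⇒ mul this two mul this two two mul W this two this two   [W -> mul W]
mul this two mul this two two mul W this two this two ⇒ mul this two mul this two two mul P this two this two this two   [W -> P this two]
mul this two mul this two two mul P this two this two this two ⇒ mul this two mul this two two mul P this this this two this two this two   [P -> P this this]
mul this two mul this two two mul P this this this two this two this two ⇒ mul this two mul this two two mul this this this this two this two this two   [P -> this]

S ⇒ W ⇒ mul W ⇒ mul P this two ⇒ mul S two W this two ⇒ mul this two W this two ⇒ mul this two mul W this two ⇒ mul this two mul P this two this two ⇒ mul this two mul S two W this two this two ⇒ mul this two mul P two two W this two this two ⇒ mul this two mul this two two W this two this two ⇒ mul this two mul this two two mul W this two this two ⇒ mul this two mul this two two mul P this two this two this two ⇒ mul this two mul this two two mul P this this this two this two this two ⇒ mul this two mul this two two mul this this this this two this two this two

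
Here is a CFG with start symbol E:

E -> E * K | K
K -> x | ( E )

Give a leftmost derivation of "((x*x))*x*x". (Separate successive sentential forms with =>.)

E => E*K   [E -> E * K]
E*K => E*K*K   [E -> E * K]
E*K*K => K*K*K   [E -> K]
K*K*K => (E)*K*K   [K -> ( E )]
(E)*K*K => (K)*K*K   [E -> K]
(K)*K*K => ((E))*K*K   [K -> ( E )]
((E))*K*K => ((E*K))*K*K   [E -> E * K]
((E*K))*K*K => ((K*K))*K*K   [E -> K]
((K*K))*K*K => ((x*K))*K*K   [K -> x]
((x*K))*K*K => ((x*x))*K*K   [K -> x]
((x*x))*K*K => ((x*x))*x*K   [K -> x]
((x*x))*x*K => ((x*x))*x*x   [K -> x]

E=>E*K=>E*K*K=>K*K*K=>(E)*K*K=>(K)*K*K=>((E))*K*K=>((E*K))*K*K=>((K*K))*K*K=>((x*K))*K*K=>((x*x))*K*K=>((x*x))*x*K=>((x*x))*x*x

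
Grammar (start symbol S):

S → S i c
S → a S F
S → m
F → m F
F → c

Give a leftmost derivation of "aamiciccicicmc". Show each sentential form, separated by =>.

S => aSF => aSicF => aSicicF => aaSFicicF => aaSicFicicF => aaSicicFicicF => aamicicFicicF => aamiciccicicF => aamiciccicicmF => aamiciccicicmc

S => aSF   [S → a S F]
aSF => aSicF   [S → S i c]
aSicF => aSicicF   [S → S i c]
aSicicF => aaSFicicF   [S → a S F]
aaSFicicF => aaSicFicicF   [S → S i c]
aaSicFicicF => aaSicicFicicF   [S → S i c]
aaSicicFicicF => aamicicFicicF   [S → m]
aamicicFicicF => aamiciccicicF   [F → c]
aamiciccicicF => aamiciccicicmF   [F → m F]
aamiciccicicmF => aamiciccicicmc   [F → c]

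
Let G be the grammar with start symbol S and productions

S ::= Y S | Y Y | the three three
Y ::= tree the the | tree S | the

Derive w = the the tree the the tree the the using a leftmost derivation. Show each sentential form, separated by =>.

S => Y S => the S => the Y S => the the S => the the Y Y => the the tree the the Y => the the tree the the tree the the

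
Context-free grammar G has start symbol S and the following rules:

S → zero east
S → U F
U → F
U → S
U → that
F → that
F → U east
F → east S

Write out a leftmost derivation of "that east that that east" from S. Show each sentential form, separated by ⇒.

S ⇒ U F   [S → U F]
U F ⇒ that F   [U → that]
that F ⇒ that U east   [F → U east]
that U east ⇒ that F east   [U → F]
that F east ⇒ that east S east   [F → east S]
that east S east ⇒ that east U F east   [S → U F]
that east U F east ⇒ that east F F east   [U → F]
that east F F east ⇒ that east that F east   [F → that]
that east that F east ⇒ that east that that east   [F → that]

S ⇒ U F ⇒ that F ⇒ that U east ⇒ that F east ⇒ that east S east ⇒ that east U F east ⇒ that east F F east ⇒ that east that F east ⇒ that east that that east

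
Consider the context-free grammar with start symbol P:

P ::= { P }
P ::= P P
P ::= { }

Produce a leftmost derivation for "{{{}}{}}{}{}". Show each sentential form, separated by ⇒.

P ⇒ PP   [P ::= P P]
PP ⇒ PPP   [P ::= P P]
PPP ⇒ {P}PP   [P ::= { P }]
{P}PP ⇒ {PP}PP   [P ::= P P]
{PP}PP ⇒ {{P}P}PP   [P ::= { P }]
{{P}P}PP ⇒ {{{}}P}PP   [P ::= { }]
{{{}}P}PP ⇒ {{{}}{}}PP   [P ::= { }]
{{{}}{}}PP ⇒ {{{}}{}}{}P   [P ::= { }]
{{{}}{}}{}P ⇒ {{{}}{}}{}{}   [P ::= { }]

P ⇒ PP ⇒ PPP ⇒ {P}PP ⇒ {PP}PP ⇒ {{P}P}PP ⇒ {{{}}P}PP ⇒ {{{}}{}}PP ⇒ {{{}}{}}{}P ⇒ {{{}}{}}{}{}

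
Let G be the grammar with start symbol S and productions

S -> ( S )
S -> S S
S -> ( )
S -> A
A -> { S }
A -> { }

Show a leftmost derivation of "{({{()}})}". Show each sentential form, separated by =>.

S => A => {S} => {(S)} => {(A)} => {({S})} => {({A})} => {({{S}})} => {({{()}})}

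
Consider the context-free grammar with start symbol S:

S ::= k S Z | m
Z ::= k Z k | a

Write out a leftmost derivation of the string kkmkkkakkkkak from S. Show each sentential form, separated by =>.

S => kSZ => kkSZZ => kkmZZ => kkmkZkZ => kkmkkZkkZ => kkmkkkZkkkZ => kkmkkkakkkZ => kkmkkkakkkkZk => kkmkkkakkkkak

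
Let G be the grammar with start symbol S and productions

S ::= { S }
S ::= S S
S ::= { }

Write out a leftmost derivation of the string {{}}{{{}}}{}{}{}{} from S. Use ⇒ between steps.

S ⇒ SS ⇒ SSS ⇒ SSSS ⇒ {S}SSS ⇒ {{}}SSS ⇒ {{}}{S}SS ⇒ {{}}{{S}}SS ⇒ {{}}{{{}}}SS ⇒ {{}}{{{}}}SSS ⇒ {{}}{{{}}}SSSS ⇒ {{}}{{{}}}{}SSS ⇒ {{}}{{{}}}{}{}SS ⇒ {{}}{{{}}}{}{}{}S ⇒ {{}}{{{}}}{}{}{}{}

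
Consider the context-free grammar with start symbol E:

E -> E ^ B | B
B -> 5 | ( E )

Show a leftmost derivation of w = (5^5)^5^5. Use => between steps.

E=>E^B=>E^B^B=>B^B^B=>(E)^B^B=>(E^B)^B^B=>(B^B)^B^B=>(5^B)^B^B=>(5^5)^B^B=>(5^5)^5^B=>(5^5)^5^5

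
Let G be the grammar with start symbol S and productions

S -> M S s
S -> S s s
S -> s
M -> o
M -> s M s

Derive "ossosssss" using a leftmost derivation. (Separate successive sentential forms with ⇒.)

S ⇒ MSs   [S -> M S s]
MSs ⇒ oSs   [M -> o]
oSs ⇒ oMSss   [S -> M S s]
oMSss ⇒ osMsSss   [M -> s M s]
osMsSss ⇒ ossMssSss   [M -> s M s]
ossMssSss ⇒ ossossSss   [M -> o]
ossossSss ⇒ ossosssss   [S -> s]

S ⇒ MSs ⇒ oSs ⇒ oMSss ⇒ osMsSss ⇒ ossMssSss ⇒ ossossSss ⇒ ossosssss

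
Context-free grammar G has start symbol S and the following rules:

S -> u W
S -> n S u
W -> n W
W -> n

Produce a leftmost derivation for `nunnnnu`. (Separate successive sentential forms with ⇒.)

S ⇒ nSu ⇒ nuWu ⇒ nunWu ⇒ nunnWu ⇒ nunnnWu ⇒ nunnnnu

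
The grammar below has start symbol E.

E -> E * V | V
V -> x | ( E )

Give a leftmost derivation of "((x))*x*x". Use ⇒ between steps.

E ⇒ E*V   [E -> E * V]
E*V ⇒ E*V*V   [E -> E * V]
E*V*V ⇒ V*V*V   [E -> V]
V*V*V ⇒ (E)*V*V   [V -> ( E )]
(E)*V*V ⇒ (V)*V*V   [E -> V]
(V)*V*V ⇒ ((E))*V*V   [V -> ( E )]
((E))*V*V ⇒ ((V))*V*V   [E -> V]
((V))*V*V ⇒ ((x))*V*V   [V -> x]
((x))*V*V ⇒ ((x))*x*V   [V -> x]
((x))*x*V ⇒ ((x))*x*x   [V -> x]

E ⇒ E*V ⇒ E*V*V ⇒ V*V*V ⇒ (E)*V*V ⇒ (V)*V*V ⇒ ((E))*V*V ⇒ ((V))*V*V ⇒ ((x))*V*V ⇒ ((x))*x*V ⇒ ((x))*x*x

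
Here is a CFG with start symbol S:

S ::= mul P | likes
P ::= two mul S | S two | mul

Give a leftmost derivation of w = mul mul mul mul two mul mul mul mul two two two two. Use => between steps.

S => mul P   [S ::= mul P]
mul P => mul S two   [P ::= S two]
mul S two => mul mul P two   [S ::= mul P]
mul mul P two => mul mul S two two   [P ::= S two]
mul mul S two two => mul mul mul P two two   [S ::= mul P]
mul mul mul P two two => mul mul mul S two two two   [P ::= S two]
mul mul mul S two two two => mul mul mul mul P two two two   [S ::= mul P]
mul mul mul mul P two two two => mul mul mul mul two mul S two two two   [P ::= two mul S]
mul mul mul mul two mul S two two two => mul mul mul mul two mul mul P two two two   [S ::= mul P]
mul mul mul mul two mul mul P two two two => mul mul mul mul two mul mul S two two two two   [P ::= S two]
mul mul mul mul two mul mul S two two two two => mul mul mul mul two mul mul mul P two two two two   [S ::= mul P]
mul mul mul mul two mul mul mul P two two two two => mul mul mul mul two mul mul mul mul two two two two   [P ::= mul]

S => mul P => mul S two => mul mul P two => mul mul S two two => mul mul mul P two two => mul mul mul S two two two => mul mul mul mul P two two two => mul mul mul mul two mul S two two two => mul mul mul mul two mul mul P two two two => mul mul mul mul two mul mul S two two two two => mul mul mul mul two mul mul mul P two two two two => mul mul mul mul two mul mul mul mul two two two two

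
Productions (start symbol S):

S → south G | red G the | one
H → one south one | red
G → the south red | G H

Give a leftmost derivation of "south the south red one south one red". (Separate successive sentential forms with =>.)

S => south G => south G H => south G H H => south the south red H H => south the south red one south one H => south the south red one south one red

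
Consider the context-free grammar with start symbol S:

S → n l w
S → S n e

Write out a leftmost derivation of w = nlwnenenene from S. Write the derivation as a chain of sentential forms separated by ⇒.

S ⇒ Sne ⇒ Snene ⇒ Snenene ⇒ Snenenene ⇒ nlwnenenene

S ⇒ Sne   [S → S n e]
Sne ⇒ Snene   [S → S n e]
Snene ⇒ Snenene   [S → S n e]
Snenene ⇒ Snenenene   [S → S n e]
Snenenene ⇒ nlwnenenene   [S → n l w]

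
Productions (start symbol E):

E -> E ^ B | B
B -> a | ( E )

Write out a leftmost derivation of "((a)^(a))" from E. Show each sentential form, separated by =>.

E=>B=>(E)=>(E^B)=>(B^B)=>((E)^B)=>((B)^B)=>((a)^B)=>((a)^(E))=>((a)^(B))=>((a)^(a))

E => B   [E -> B]
B => (E)   [B -> ( E )]
(E) => (E^B)   [E -> E ^ B]
(E^B) => (B^B)   [E -> B]
(B^B) => ((E)^B)   [B -> ( E )]
((E)^B) => ((B)^B)   [E -> B]
((B)^B) => ((a)^B)   [B -> a]
((a)^B) => ((a)^(E))   [B -> ( E )]
((a)^(E)) => ((a)^(B))   [E -> B]
((a)^(B)) => ((a)^(a))   [B -> a]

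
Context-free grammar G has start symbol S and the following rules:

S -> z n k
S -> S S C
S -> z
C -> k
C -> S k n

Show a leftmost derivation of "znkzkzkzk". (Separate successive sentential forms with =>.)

S => SSC   [S -> S S C]
SSC => SSCSC   [S -> S S C]
SSCSC => SSCSCSC   [S -> S S C]
SSCSCSC => znkSCSCSC   [S -> z n k]
znkSCSCSC => znkzCSCSC   [S -> z]
znkzCSCSC => znkzkSCSC   [C -> k]
znkzkSCSC => znkzkzCSC   [S -> z]
znkzkzCSC => znkzkzkSC   [C -> k]
znkzkzkSC => znkzkzkzC   [S -> z]
znkzkzkzC => znkzkzkzk   [C -> k]

S => SSC => SSCSC => SSCSCSC => znkSCSCSC => znkzCSCSC => znkzkSCSC => znkzkzCSC => znkzkzkSC => znkzkzkzC => znkzkzkzk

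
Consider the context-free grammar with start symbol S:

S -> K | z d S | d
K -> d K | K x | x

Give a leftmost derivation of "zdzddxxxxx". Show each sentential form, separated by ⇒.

S ⇒ zdS ⇒ zdzdS ⇒ zdzdK ⇒ zdzdKx ⇒ zdzddKx ⇒ zdzddKxx ⇒ zdzddKxxx ⇒ zdzddKxxxx ⇒ zdzddxxxxx

S ⇒ zdS   [S -> z d S]
zdS ⇒ zdzdS   [S -> z d S]
zdzdS ⇒ zdzdK   [S -> K]
zdzdK ⇒ zdzdKx   [K -> K x]
zdzdKx ⇒ zdzddKx   [K -> d K]
zdzddKx ⇒ zdzddKxx   [K -> K x]
zdzddKxx ⇒ zdzddKxxx   [K -> K x]
zdzddKxxx ⇒ zdzddKxxxx   [K -> K x]
zdzddKxxxx ⇒ zdzddxxxxx   [K -> x]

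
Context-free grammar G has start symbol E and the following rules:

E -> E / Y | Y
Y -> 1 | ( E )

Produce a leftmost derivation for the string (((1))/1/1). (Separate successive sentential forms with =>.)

E => Y   [E -> Y]
Y => (E)   [Y -> ( E )]
(E) => (E/Y)   [E -> E / Y]
(E/Y) => (E/Y/Y)   [E -> E / Y]
(E/Y/Y) => (Y/Y/Y)   [E -> Y]
(Y/Y/Y) => ((E)/Y/Y)   [Y -> ( E )]
((E)/Y/Y) => ((Y)/Y/Y)   [E -> Y]
((Y)/Y/Y) => (((E))/Y/Y)   [Y -> ( E )]
(((E))/Y/Y) => (((Y))/Y/Y)   [E -> Y]
(((Y))/Y/Y) => (((1))/Y/Y)   [Y -> 1]
(((1))/Y/Y) => (((1))/1/Y)   [Y -> 1]
(((1))/1/Y) => (((1))/1/1)   [Y -> 1]

E => Y => (E) => (E/Y) => (E/Y/Y) => (Y/Y/Y) => ((E)/Y/Y) => ((Y)/Y/Y) => (((E))/Y/Y) => (((Y))/Y/Y) => (((1))/Y/Y) => (((1))/1/Y) => (((1))/1/1)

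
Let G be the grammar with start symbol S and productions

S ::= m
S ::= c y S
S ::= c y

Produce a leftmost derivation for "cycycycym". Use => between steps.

S => cyS => cycyS => cycycyS => cycycycyS => cycycycym

S => cyS   [S ::= c y S]
cyS => cycyS   [S ::= c y S]
cycyS => cycycyS   [S ::= c y S]
cycycyS => cycycycyS   [S ::= c y S]
cycycycyS => cycycycym   [S ::= m]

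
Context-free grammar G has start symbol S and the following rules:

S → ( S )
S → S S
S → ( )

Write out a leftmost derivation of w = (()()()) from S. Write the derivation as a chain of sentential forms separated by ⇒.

S ⇒ (S) ⇒ (SS) ⇒ (SSS) ⇒ (()SS) ⇒ (()()S) ⇒ (()()())

S ⇒ (S)   [S → ( S )]
(S) ⇒ (SS)   [S → S S]
(SS) ⇒ (SSS)   [S → S S]
(SSS) ⇒ (()SS)   [S → ( )]
(()SS) ⇒ (()()S)   [S → ( )]
(()()S) ⇒ (()()())   [S → ( )]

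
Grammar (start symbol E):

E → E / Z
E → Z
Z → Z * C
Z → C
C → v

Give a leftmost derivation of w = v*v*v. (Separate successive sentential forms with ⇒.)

E ⇒ Z ⇒ Z*C ⇒ Z*C*C ⇒ C*C*C ⇒ v*C*C ⇒ v*v*C ⇒ v*v*v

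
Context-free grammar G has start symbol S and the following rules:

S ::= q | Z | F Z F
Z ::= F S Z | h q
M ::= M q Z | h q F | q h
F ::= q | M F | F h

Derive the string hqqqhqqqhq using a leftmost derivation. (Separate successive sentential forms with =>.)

S => Z   [S ::= Z]
Z => FSZ   [Z ::= F S Z]
FSZ => MFSZ   [F ::= M F]
MFSZ => MqZFSZ   [M ::= M q Z]
MqZFSZ => hqFqZFSZ   [M ::= h q F]
hqFqZFSZ => hqqqZFSZ   [F ::= q]
hqqqZFSZ => hqqqhqFSZ   [Z ::= h q]
hqqqhqFSZ => hqqqhqqSZ   [F ::= q]
hqqqhqqSZ => hqqqhqqqZ   [S ::= q]
hqqqhqqqZ => hqqqhqqqhq   [Z ::= h q]

S => Z => FSZ => MFSZ => MqZFSZ => hqFqZFSZ => hqqqZFSZ => hqqqhqFSZ => hqqqhqqSZ => hqqqhqqqZ => hqqqhqqqhq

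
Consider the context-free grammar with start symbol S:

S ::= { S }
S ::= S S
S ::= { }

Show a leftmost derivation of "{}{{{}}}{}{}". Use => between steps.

S => SS   [S ::= S S]
SS => {}S   [S ::= { }]
{}S => {}SS   [S ::= S S]
{}SS => {}SSS   [S ::= S S]
{}SSS => {}{S}SS   [S ::= { S }]
{}{S}SS => {}{{S}}SS   [S ::= { S }]
{}{{S}}SS => {}{{{}}}SS   [S ::= { }]
{}{{{}}}SS => {}{{{}}}{}S   [S ::= { }]
{}{{{}}}{}S => {}{{{}}}{}{}   [S ::= { }]

S=>SS=>{}S=>{}SS=>{}SSS=>{}{S}SS=>{}{{S}}SS=>{}{{{}}}SS=>{}{{{}}}{}S=>{}{{{}}}{}{}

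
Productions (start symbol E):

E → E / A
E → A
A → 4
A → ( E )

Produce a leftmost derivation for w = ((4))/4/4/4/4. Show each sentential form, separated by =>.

E => E/A   [E → E / A]
E/A => E/A/A   [E → E / A]
E/A/A => E/A/A/A   [E → E / A]
E/A/A/A => E/A/A/A/A   [E → E / A]
E/A/A/A/A => A/A/A/A/A   [E → A]
A/A/A/A/A => (E)/A/A/A/A   [A → ( E )]
(E)/A/A/A/A => (A)/A/A/A/A   [E → A]
(A)/A/A/A/A => ((E))/A/A/A/A   [A → ( E )]
((E))/A/A/A/A => ((A))/A/A/A/A   [E → A]
((A))/A/A/A/A => ((4))/A/A/A/A   [A → 4]
((4))/A/A/A/A => ((4))/4/A/A/A   [A → 4]
((4))/4/A/A/A => ((4))/4/4/A/A   [A → 4]
((4))/4/4/A/A => ((4))/4/4/4/A   [A → 4]
((4))/4/4/4/A => ((4))/4/4/4/4   [A → 4]

E => E/A => E/A/A => E/A/A/A => E/A/A/A/A => A/A/A/A/A => (E)/A/A/A/A => (A)/A/A/A/A => ((E))/A/A/A/A => ((A))/A/A/A/A => ((4))/A/A/A/A => ((4))/4/A/A/A => ((4))/4/4/A/A => ((4))/4/4/4/A => ((4))/4/4/4/4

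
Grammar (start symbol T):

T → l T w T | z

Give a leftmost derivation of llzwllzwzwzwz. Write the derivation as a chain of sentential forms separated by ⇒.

T⇒lTwT⇒llTwTwT⇒llzwTwT⇒llzwlTwTwT⇒llzwllTwTwTwT⇒llzwllzwTwTwT⇒llzwllzwzwTwT⇒llzwllzwzwzwT⇒llzwllzwzwzwz

T ⇒ lTwT   [T → l T w T]
lTwT ⇒ llTwTwT   [T → l T w T]
llTwTwT ⇒ llzwTwT   [T → z]
llzwTwT ⇒ llzwlTwTwT   [T → l T w T]
llzwlTwTwT ⇒ llzwllTwTwTwT   [T → l T w T]
llzwllTwTwTwT ⇒ llzwllzwTwTwT   [T → z]
llzwllzwTwTwT ⇒ llzwllzwzwTwT   [T → z]
llzwllzwzwTwT ⇒ llzwllzwzwzwT   [T → z]
llzwllzwzwzwT ⇒ llzwllzwzwzwz   [T → z]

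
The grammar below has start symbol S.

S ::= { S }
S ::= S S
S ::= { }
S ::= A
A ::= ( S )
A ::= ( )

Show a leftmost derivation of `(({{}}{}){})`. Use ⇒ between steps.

S ⇒ A ⇒ (S) ⇒ (SS) ⇒ (AS) ⇒ ((S)S) ⇒ ((SS)S) ⇒ (({S}S)S) ⇒ (({{}}S)S) ⇒ (({{}}{})S) ⇒ (({{}}{}){})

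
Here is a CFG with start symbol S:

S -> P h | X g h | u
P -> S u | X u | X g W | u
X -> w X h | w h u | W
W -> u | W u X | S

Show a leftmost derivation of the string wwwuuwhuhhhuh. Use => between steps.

S=>Ph=>Xuh=>wXhuh=>wwXhhuh=>wwwXhhhuh=>wwwWhhhuh=>wwwWuXhhhuh=>wwwSuXhhhuh=>wwwuuXhhhuh=>wwwuuwhuhhhuh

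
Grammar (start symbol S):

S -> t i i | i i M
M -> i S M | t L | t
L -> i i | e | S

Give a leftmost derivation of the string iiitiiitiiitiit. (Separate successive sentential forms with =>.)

S=>iiM=>iiiSM=>iiitiiM=>iiitiiiSM=>iiitiiitiiM=>iiitiiitiiiSM=>iiitiiitiiitiiM=>iiitiiitiiitiit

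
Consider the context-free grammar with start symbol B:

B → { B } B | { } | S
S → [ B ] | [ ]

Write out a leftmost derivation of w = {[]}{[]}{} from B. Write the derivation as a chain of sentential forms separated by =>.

B => {B}B   [B → { B } B]
{B}B => {S}B   [B → S]
{S}B => {[]}B   [S → [ ]]
{[]}B => {[]}{B}B   [B → { B } B]
{[]}{B}B => {[]}{S}B   [B → S]
{[]}{S}B => {[]}{[]}B   [S → [ ]]
{[]}{[]}B => {[]}{[]}{}   [B → { }]

B => {B}B => {S}B => {[]}B => {[]}{B}B => {[]}{S}B => {[]}{[]}B => {[]}{[]}{}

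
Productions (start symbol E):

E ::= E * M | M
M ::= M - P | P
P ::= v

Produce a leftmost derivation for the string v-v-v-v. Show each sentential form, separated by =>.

E => M => M-P => M-P-P => M-P-P-P => P-P-P-P => v-P-P-P => v-v-P-P => v-v-v-P => v-v-v-v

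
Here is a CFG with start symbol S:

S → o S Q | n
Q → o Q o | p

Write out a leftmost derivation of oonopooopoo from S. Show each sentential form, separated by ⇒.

S ⇒ oSQ   [S → o S Q]
oSQ ⇒ ooSQQ   [S → o S Q]
ooSQQ ⇒ oonQQ   [S → n]
oonQQ ⇒ oonoQoQ   [Q → o Q o]
oonoQoQ ⇒ oonopoQ   [Q → p]
oonopoQ ⇒ oonopooQo   [Q → o Q o]
oonopooQo ⇒ oonopoooQoo   [Q → o Q o]
oonopoooQoo ⇒ oonopooopoo   [Q → p]

S⇒oSQ⇒ooSQQ⇒oonQQ⇒oonoQoQ⇒oonopoQ⇒oonopooQo⇒oonopoooQoo⇒oonopooopoo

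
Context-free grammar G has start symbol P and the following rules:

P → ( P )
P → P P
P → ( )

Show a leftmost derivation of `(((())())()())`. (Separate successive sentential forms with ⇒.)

P ⇒ (P) ⇒ (PP) ⇒ (PPP) ⇒ ((P)PP) ⇒ ((PP)PP) ⇒ (((P)P)PP) ⇒ (((())P)PP) ⇒ (((())())PP) ⇒ (((())())()P) ⇒ (((())())()())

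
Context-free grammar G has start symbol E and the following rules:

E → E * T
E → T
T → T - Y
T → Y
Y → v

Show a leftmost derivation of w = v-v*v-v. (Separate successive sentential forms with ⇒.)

E ⇒ E*T   [E → E * T]
E*T ⇒ T*T   [E → T]
T*T ⇒ T-Y*T   [T → T - Y]
T-Y*T ⇒ Y-Y*T   [T → Y]
Y-Y*T ⇒ v-Y*T   [Y → v]
v-Y*T ⇒ v-v*T   [Y → v]
v-v*T ⇒ v-v*T-Y   [T → T - Y]
v-v*T-Y ⇒ v-v*Y-Y   [T → Y]
v-v*Y-Y ⇒ v-v*v-Y   [Y → v]
v-v*v-Y ⇒ v-v*v-v   [Y → v]

E ⇒ E*T ⇒ T*T ⇒ T-Y*T ⇒ Y-Y*T ⇒ v-Y*T ⇒ v-v*T ⇒ v-v*T-Y ⇒ v-v*Y-Y ⇒ v-v*v-Y ⇒ v-v*v-v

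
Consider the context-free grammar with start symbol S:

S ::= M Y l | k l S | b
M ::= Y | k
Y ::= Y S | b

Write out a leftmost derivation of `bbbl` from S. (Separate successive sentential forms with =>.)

S => MYl => YYl => YSYl => bSYl => bbYl => bbbl

S => MYl   [S ::= M Y l]
MYl => YYl   [M ::= Y]
YYl => YSYl   [Y ::= Y S]
YSYl => bSYl   [Y ::= b]
bSYl => bbYl   [S ::= b]
bbYl => bbbl   [Y ::= b]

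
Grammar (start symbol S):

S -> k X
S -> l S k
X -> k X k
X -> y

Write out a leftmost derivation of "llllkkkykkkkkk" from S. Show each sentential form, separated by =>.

S => lSk => llSkk => lllSkkk => llllSkkkk => llllkXkkkk => llllkkXkkkkk => llllkkkXkkkkkk => llllkkkykkkkkk

S => lSk   [S -> l S k]
lSk => llSkk   [S -> l S k]
llSkk => lllSkkk   [S -> l S k]
lllSkkk => llllSkkkk   [S -> l S k]
llllSkkkk => llllkXkkkk   [S -> k X]
llllkXkkkk => llllkkXkkkkk   [X -> k X k]
llllkkXkkkkk => llllkkkXkkkkkk   [X -> k X k]
llllkkkXkkkkkk => llllkkkykkkkkk   [X -> y]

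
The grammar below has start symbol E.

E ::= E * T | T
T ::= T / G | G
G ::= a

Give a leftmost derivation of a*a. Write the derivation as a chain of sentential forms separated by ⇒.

E⇒E*T⇒T*T⇒G*T⇒a*T⇒a*G⇒a*a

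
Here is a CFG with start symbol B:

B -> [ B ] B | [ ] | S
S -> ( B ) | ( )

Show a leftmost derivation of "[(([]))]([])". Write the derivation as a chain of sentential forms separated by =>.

B => [B]B   [B -> [ B ] B]
[B]B => [S]B   [B -> S]
[S]B => [(B)]B   [S -> ( B )]
[(B)]B => [(S)]B   [B -> S]
[(S)]B => [((B))]B   [S -> ( B )]
[((B))]B => [(([]))]B   [B -> [ ]]
[(([]))]B => [(([]))]S   [B -> S]
[(([]))]S => [(([]))](B)   [S -> ( B )]
[(([]))](B) => [(([]))]([])   [B -> [ ]]

B => [B]B => [S]B => [(B)]B => [(S)]B => [((B))]B => [(([]))]B => [(([]))]S => [(([]))](B) => [(([]))]([])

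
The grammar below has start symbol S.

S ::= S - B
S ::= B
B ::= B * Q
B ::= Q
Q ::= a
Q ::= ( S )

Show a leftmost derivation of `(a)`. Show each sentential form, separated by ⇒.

S⇒B⇒Q⇒(S)⇒(B)⇒(Q)⇒(a)

S ⇒ B   [S ::= B]
B ⇒ Q   [B ::= Q]
Q ⇒ (S)   [Q ::= ( S )]
(S) ⇒ (B)   [S ::= B]
(B) ⇒ (Q)   [B ::= Q]
(Q) ⇒ (a)   [Q ::= a]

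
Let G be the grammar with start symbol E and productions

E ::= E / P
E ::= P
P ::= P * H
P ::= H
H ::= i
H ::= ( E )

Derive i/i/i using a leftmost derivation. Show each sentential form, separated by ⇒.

E ⇒ E/P ⇒ E/P/P ⇒ P/P/P ⇒ H/P/P ⇒ i/P/P ⇒ i/H/P ⇒ i/i/P ⇒ i/i/H ⇒ i/i/i

E ⇒ E/P   [E ::= E / P]
E/P ⇒ E/P/P   [E ::= E / P]
E/P/P ⇒ P/P/P   [E ::= P]
P/P/P ⇒ H/P/P   [P ::= H]
H/P/P ⇒ i/P/P   [H ::= i]
i/P/P ⇒ i/H/P   [P ::= H]
i/H/P ⇒ i/i/P   [H ::= i]
i/i/P ⇒ i/i/H   [P ::= H]
i/i/H ⇒ i/i/i   [H ::= i]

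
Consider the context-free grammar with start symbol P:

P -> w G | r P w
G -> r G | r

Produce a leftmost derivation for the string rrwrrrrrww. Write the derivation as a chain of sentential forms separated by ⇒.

P ⇒ rPw ⇒ rrPww ⇒ rrwGww ⇒ rrwrGww ⇒ rrwrrGww ⇒ rrwrrrGww ⇒ rrwrrrrGww ⇒ rrwrrrrrww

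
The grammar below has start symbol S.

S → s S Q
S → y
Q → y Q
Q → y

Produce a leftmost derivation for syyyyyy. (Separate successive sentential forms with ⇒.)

S⇒sSQ⇒syQ⇒syyQ⇒syyyQ⇒syyyyQ⇒syyyyyQ⇒syyyyyy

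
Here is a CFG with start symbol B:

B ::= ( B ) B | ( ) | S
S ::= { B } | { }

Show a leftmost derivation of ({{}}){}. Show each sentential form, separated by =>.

B => (B)B   [B ::= ( B ) B]
(B)B => (S)B   [B ::= S]
(S)B => ({B})B   [S ::= { B }]
({B})B => ({S})B   [B ::= S]
({S})B => ({{}})B   [S ::= { }]
({{}})B => ({{}})S   [B ::= S]
({{}})S => ({{}}){}   [S ::= { }]

B => (B)B => (S)B => ({B})B => ({S})B => ({{}})B => ({{}})S => ({{}}){}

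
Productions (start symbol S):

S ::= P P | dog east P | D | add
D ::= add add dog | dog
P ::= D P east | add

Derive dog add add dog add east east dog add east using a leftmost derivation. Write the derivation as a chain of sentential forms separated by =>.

S => P P => D P east P => dog P east P => dog D P east east P => dog add add dog P east east P => dog add add dog add east east P => dog add add dog add east east D P east => dog add add dog add east east dog P east => dog add add dog add east east dog add east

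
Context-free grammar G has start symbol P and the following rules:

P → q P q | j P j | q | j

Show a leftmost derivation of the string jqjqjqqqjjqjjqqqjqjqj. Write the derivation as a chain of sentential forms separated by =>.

P => jPj => jqPqj => jqjPjqj => jqjqPqjqj => jqjqjPjqjqj => jqjqjqPqjqjqj => jqjqjqqPqqjqjqj => jqjqjqqqPqqqjqjqj => jqjqjqqqjPjqqqjqjqj => jqjqjqqqjjPjjqqqjqjqj => jqjqjqqqjjqjjqqqjqjqj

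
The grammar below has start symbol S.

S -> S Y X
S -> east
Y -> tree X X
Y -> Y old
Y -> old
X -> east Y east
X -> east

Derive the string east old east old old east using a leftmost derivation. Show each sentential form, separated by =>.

S => S Y X   [S -> S Y X]
S Y X => east Y X   [S -> east]
east Y X => east old X   [Y -> old]
east old X => east old east Y east   [X -> east Y east]
east old east Y east => east old east Y old east   [Y -> Y old]
east old east Y old east => east old east old old east   [Y -> old]

S => S Y X => east Y X => east old X => east old east Y east => east old east Y old east => east old east old old east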